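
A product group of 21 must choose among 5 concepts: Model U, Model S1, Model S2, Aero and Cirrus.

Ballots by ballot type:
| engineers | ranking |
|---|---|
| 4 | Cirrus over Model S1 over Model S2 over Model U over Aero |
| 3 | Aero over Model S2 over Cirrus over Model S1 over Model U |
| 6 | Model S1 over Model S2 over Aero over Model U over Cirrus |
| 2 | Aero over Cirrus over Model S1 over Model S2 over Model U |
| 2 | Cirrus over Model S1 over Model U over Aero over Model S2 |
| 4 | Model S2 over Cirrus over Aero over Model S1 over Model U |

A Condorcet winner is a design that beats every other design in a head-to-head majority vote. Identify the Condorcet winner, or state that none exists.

none

Check each pair by majority over 21 ballots:
Model U vs Model S1: Model S1 wins 21–0.
Model U vs Model S2: Model U preferred on 2 ballots; Model S2 wins 19–2.
Model U vs Aero: Aero wins 15–6.
Model U vs Cirrus: 6 for Model U, 15 for Cirrus — Cirrus by 15–6.
Model S1 vs Model S2: Model S1 preferred on 4+6+2+2 = 14 ballots; Model S1 wins 14–7.
Model S1 vs Aero: Model S1 wins 12–9.
Model S1 vs Cirrus: Cirrus, 15–6.
Model S2 vs Aero: Model S2 is ranked higher on 4+6+4 = 14 ballots, Aero on 7. Model S2 wins 14–7.
Model S2 vs Cirrus: Model S2 is ranked higher on 3+6+4 = 13 ballots, Cirrus on 8. Model S2 wins 13–8.
Aero vs Cirrus: Aero, 11–10.
Each design drops at least one matchup (Model U loses to Model S1; Model S1 loses to Cirrus; Model S2 loses to Model S1; Aero loses to Model S1; Cirrus loses to Model S2); the cycle Model S1 → Model S2 → Cirrus → Model S1 rules out a Condorcet winner.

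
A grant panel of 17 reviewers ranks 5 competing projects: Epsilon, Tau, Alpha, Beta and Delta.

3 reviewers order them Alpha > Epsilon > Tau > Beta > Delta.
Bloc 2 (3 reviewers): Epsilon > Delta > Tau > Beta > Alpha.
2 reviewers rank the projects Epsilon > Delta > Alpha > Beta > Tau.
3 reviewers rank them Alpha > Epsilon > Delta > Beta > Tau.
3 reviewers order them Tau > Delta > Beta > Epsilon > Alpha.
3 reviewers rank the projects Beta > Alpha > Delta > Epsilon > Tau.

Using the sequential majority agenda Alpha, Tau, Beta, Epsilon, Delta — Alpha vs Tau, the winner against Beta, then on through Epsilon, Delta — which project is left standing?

Epsilon

Round 1: Alpha vs Tau — 11–6, Alpha advances.
Round 2: Alpha vs Beta — 8–9, Beta advances.
Round 3: Beta vs Epsilon — 6–11, Epsilon advances.
Round 4: Epsilon vs Delta — 11–6, Epsilon advances.
The agenda winner is Epsilon.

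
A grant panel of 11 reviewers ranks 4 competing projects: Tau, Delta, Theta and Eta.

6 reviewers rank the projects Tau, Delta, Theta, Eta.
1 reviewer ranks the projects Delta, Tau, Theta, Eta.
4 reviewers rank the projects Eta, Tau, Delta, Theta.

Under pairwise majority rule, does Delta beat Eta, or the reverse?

Delta

Ballots ranking Delta above Eta: 6 + 1 = 7.
Ballots ranking Eta above Delta: 11 − 7 = 4.
Delta wins the head-to-head 7–4.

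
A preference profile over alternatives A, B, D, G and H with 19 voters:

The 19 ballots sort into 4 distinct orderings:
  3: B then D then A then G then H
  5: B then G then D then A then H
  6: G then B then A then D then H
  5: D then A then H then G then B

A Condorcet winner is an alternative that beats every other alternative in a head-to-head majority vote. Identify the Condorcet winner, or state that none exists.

Pairwise majorities:
A vs B: 5 for A, 14 for B — B by 14–5.
A vs D: A preferred on 6 ballots; D wins 13–6.
A vs G: G wins 11–8.
A vs H: A, 19–0.
B–D: B 14–5.
B vs G: B preferred on 3+5 = 8 ballots; G wins 11–8.
B vs H: B preferred on 3+5+6 = 14 ballots; B wins 14–5.
D–G: G 11–8.
D vs H: D wins 19–0.
G vs H: G wins 14–5.
G defeats every rival head-to-head and is the Condorcet winner.

G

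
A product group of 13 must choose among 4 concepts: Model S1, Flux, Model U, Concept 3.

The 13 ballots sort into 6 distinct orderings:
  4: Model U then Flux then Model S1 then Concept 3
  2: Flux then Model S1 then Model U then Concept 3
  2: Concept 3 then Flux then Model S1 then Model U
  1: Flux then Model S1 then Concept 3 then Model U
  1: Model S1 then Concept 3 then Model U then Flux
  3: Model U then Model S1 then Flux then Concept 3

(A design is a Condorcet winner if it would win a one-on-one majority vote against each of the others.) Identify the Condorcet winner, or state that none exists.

Pairwise majorities:
Model S1 vs Flux: 1+3 = 4 for Model S1, 9 for Flux — Flux by 9–4.
Model S1 vs Model U: 2+2+1+1 = 6 for Model S1, 7 for Model U — Model U by 7–6.
Model S1–Concept 3: Model S1 11–2.
Flux–Model U: Model U 8–5.
Flux vs Concept 3: Flux wins 10–3.
Model U vs Concept 3: Model U is ranked higher on 4+2+3 = 9 ballots, Concept 3 on 4. Model U wins 9–4.
Model U wins every pairwise contest, so Model U is the Condorcet winner.

Model U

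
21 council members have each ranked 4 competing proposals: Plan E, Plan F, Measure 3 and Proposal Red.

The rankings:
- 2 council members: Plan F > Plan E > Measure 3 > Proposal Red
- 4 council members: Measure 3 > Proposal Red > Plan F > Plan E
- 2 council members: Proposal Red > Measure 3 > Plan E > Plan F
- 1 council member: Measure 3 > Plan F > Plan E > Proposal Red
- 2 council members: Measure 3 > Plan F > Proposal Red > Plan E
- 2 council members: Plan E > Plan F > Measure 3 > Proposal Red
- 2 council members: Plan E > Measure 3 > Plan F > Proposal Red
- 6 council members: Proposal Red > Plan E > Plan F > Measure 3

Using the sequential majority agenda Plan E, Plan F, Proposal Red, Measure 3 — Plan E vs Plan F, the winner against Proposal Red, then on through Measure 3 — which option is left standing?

Measure 3

Round 1: Plan E vs Plan F — 12–9, Plan E advances.
Round 2: Plan E vs Proposal Red — 7–14, Proposal Red advances.
Round 3: Proposal Red vs Measure 3 — 8–13, Measure 3 advances.
Measure 3 survives the agenda.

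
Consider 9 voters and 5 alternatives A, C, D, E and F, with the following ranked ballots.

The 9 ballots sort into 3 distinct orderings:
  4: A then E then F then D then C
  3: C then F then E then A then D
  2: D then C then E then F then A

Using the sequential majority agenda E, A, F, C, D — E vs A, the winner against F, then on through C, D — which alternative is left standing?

Round 1: E vs A — 5–4, E advances.
Round 2: E vs F — 6–3, E advances.
Round 3: E vs C — 4–5, C advances.
Round 4: C vs D — 3–6, D advances.
D survives the agenda.

D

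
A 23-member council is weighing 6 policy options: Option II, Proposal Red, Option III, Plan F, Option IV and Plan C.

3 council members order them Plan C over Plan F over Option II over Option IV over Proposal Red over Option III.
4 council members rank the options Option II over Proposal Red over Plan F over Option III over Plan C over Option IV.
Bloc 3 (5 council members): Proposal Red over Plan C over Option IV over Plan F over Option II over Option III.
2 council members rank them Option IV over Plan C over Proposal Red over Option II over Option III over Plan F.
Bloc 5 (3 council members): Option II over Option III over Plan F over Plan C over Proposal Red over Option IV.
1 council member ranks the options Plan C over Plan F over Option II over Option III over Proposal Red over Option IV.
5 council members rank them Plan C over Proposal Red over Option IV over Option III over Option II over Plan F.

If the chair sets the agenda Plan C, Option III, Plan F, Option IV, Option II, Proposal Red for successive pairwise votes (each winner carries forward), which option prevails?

Round 1: Plan C vs Option III — 16–7, Plan C advances.
Round 2: Plan C vs Plan F — 16–7, Plan C advances.
Round 3: Plan C vs Option IV — 21–2, Plan C advances.
Round 4: Plan C vs Option II — 16–7, Plan C advances.
Round 5: Plan C vs Proposal Red — 14–9, Plan C advances.
The agenda winner is Plan C.

Plan C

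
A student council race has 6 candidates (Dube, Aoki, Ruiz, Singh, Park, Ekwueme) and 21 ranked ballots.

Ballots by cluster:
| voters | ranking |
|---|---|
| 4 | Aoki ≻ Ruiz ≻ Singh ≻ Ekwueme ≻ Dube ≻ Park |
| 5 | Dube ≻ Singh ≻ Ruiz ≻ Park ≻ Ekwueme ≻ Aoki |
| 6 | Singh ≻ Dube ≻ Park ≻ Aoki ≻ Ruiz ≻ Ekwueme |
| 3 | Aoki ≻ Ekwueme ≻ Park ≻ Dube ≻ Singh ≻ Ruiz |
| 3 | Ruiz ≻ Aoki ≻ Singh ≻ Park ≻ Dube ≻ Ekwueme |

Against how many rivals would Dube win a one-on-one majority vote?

4

Dube against each rival (21 voters):
Dube vs Aoki: 5+6 = 11 for Dube, 10 for Aoki — Dube by 11–10.
Dube–Ruiz: Dube 14–7.
Dube–Singh: Singh 13–8.
Dube–Park: Dube 15–6.
Dube vs Ekwueme: Dube is ranked higher on 5+6+3 = 14 ballots, Ekwueme on 7. Dube wins 14–7.
Dube beats Aoki, Ruiz, Park, Ekwueme; loses to Singh — 4 pairwise wins.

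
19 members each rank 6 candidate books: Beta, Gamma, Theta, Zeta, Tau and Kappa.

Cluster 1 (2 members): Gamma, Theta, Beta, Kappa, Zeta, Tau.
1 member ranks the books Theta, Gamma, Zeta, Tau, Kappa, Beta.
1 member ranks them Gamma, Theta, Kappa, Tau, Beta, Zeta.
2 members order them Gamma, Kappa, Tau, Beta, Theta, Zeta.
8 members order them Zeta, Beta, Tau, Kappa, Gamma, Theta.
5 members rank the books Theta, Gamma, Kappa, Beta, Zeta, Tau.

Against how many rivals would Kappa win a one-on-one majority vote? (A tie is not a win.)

Kappa against each rival (19 members):
Kappa–Beta: Beta 10–9.
Kappa vs Gamma: Gamma wins 11–8.
Kappa–Theta: Kappa 10–9.
Kappa vs Zeta: Kappa, 10–9.
Kappa vs Tau: 2+1+2+5 = 10 for Kappa, 9 for Tau — Kappa by 10–9.
Kappa beats Theta, Zeta, Tau; loses to Beta, Gamma — 3 pairwise wins.

3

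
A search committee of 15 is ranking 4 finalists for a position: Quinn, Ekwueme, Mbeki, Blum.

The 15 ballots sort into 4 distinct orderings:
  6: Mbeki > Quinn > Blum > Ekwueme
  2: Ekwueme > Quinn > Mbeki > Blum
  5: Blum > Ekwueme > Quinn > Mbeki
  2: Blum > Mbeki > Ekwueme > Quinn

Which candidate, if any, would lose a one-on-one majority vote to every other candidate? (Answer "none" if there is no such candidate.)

none

Pairwise majorities:
Quinn vs Ekwueme: 6 for Quinn, 9 for Ekwueme — Ekwueme by 9–6.
Quinn vs Mbeki: Quinn preferred on 2+5 = 7 ballots; Mbeki wins 8–7.
Quinn vs Blum: Quinn wins 8–7.
Ekwueme vs Mbeki: Mbeki wins 8–7.
Ekwueme vs Blum: Blum, 13–2.
Mbeki vs Blum: Mbeki wins 8–7.
Each candidate has at least one pairwise win (Quinn beats Blum; Ekwueme beats Quinn; Mbeki beats Quinn; Blum beats Ekwueme) — no Condorcet loser.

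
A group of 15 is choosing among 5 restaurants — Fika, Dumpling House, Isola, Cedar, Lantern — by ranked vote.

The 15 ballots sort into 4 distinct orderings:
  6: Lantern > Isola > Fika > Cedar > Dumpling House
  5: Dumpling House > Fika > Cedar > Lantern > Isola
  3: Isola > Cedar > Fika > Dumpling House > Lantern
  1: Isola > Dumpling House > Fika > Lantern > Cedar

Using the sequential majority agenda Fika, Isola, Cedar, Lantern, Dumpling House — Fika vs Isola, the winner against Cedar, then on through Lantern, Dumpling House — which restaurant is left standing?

Round 1: Fika vs Isola — 5–10, Isola advances.
Round 2: Isola vs Cedar — 10–5, Isola advances.
Round 3: Isola vs Lantern — 4–11, Lantern advances.
Round 4: Lantern vs Dumpling House — 6–9, Dumpling House advances.
The agenda winner is Dumpling House.

Dumpling House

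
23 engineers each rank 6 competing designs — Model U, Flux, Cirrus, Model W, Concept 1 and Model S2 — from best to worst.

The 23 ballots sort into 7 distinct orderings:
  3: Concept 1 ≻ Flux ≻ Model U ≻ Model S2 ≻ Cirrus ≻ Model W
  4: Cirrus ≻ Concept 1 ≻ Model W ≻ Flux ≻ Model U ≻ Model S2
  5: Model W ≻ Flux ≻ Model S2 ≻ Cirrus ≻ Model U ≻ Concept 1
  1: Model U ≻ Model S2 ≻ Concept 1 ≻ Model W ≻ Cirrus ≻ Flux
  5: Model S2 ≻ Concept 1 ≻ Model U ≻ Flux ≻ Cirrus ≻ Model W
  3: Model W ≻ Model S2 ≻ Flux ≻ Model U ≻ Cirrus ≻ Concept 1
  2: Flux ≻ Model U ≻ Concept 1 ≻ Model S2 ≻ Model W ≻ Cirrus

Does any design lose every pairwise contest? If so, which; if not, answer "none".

Head-to-head results (23 engineers):
Model U vs Flux: Flux wins 17–6.
Model U vs Cirrus: Model U preferred on 3+1+5+3+2 = 14 ballots; Model U wins 14–9.
Model U vs Model W: 11 to 12, Model W.
Model U vs Concept 1: 11 to 12, Concept 1.
Model U vs Model S2: Model S2 wins 13–10.
Flux–Cirrus: Flux 18–5.
Flux vs Model W: Model W, 13–10.
Flux vs Concept 1: 5+3+2 = 10 for Flux, 13 for Concept 1 — Concept 1 by 13–10.
Flux vs Model S2: Flux is ranked higher on 3+4+5+2 = 14 ballots, Model S2 on 9. Flux wins 14–9.
Cirrus vs Model W: 12 to 11, Cirrus.
Cirrus vs Concept 1: Cirrus wins 12–11.
Cirrus vs Model S2: Cirrus is ranked higher on 4 ballots, Model S2 on 19. Model S2 wins 19–4.
Model W vs Concept 1: Model W preferred on 5+3 = 8 ballots; Concept 1 wins 15–8.
Model W vs Model S2: Model W wins 12–11.
Concept 1 vs Model S2: Concept 1 preferred on 3+4+2 = 9 ballots; Model S2 wins 14–9.
Every design wins at least one matchup (Model U beats Cirrus; Flux beats Model U; Cirrus beats Model W; Model W beats Model U; Concept 1 beats Model U; Model S2 beats Model U), so there is no Condorcet loser.

none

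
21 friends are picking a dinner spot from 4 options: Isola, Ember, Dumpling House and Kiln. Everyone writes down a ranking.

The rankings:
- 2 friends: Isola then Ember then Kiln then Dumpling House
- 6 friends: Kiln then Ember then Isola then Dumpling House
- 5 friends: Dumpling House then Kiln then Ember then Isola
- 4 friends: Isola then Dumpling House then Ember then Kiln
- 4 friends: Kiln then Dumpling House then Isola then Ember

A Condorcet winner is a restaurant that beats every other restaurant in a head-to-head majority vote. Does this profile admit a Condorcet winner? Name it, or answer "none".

Kiln

Head-to-head results (21 friends):
Isola vs Ember: Ember wins 11–10.
Isola–Dumpling House: Isola 12–9.
Isola vs Kiln: Kiln, 15–6.
Ember–Dumpling House: Dumpling House 13–8.
Ember vs Kiln: Kiln, 15–6.
Dumpling House vs Kiln: Kiln, 12–9.
Only Kiln has no losses; Kiln is the Condorcet winner.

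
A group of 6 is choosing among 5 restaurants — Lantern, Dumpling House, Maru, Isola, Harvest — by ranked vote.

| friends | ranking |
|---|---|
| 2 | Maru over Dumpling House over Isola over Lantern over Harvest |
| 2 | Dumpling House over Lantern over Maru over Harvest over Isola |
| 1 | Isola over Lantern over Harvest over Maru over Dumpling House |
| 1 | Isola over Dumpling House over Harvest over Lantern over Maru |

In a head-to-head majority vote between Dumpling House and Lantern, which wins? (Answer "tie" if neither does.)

Dumpling House

Ballots ranking Dumpling House above Lantern: 2 + 2 + 1 = 5.
Ballots ranking Lantern above Dumpling House: 6 − 5 = 1.
Dumpling House wins the head-to-head 5–1.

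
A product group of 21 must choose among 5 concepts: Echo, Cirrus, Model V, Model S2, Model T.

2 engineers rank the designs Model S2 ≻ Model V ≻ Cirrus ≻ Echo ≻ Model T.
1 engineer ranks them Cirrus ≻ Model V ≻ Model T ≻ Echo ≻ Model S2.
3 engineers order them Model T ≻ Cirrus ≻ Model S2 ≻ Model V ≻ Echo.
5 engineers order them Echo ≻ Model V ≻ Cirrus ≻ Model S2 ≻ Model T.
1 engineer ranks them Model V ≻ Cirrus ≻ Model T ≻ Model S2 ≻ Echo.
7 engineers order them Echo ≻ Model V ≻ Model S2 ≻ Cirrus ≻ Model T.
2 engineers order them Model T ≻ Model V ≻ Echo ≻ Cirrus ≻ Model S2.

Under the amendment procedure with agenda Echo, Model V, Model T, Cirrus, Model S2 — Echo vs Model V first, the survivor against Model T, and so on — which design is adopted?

Round 1: Echo vs Model V — 12–9, Echo advances.
Round 2: Echo vs Model T — 14–7, Echo advances.
Round 3: Echo vs Cirrus — 14–7, Echo advances.
Round 4: Echo vs Model S2 — 15–6, Echo advances.
The agenda winner is Echo.

Echo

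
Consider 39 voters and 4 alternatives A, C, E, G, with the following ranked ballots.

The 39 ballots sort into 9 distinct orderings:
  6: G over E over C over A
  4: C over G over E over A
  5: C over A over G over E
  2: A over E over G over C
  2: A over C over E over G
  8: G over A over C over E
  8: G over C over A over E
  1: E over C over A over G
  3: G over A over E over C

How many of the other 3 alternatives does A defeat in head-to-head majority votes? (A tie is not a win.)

1

A against each rival (39 voters):
A vs C: C wins 24–15.
A vs E: A, 28–11.
A vs G: A preferred on 5+2+2+1 = 10 ballots; G wins 29–10.
A beats E; loses to C, G — 1 pairwise win.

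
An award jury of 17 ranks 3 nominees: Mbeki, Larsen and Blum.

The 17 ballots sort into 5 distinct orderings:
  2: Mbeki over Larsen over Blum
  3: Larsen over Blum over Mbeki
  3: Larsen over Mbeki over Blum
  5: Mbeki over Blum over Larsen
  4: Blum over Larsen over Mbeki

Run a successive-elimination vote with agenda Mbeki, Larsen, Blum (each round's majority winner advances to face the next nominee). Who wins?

Blum

Round 1: Mbeki vs Larsen — 7–10, Larsen advances.
Round 2: Larsen vs Blum — 8–9, Blum advances.
Blum survives the agenda.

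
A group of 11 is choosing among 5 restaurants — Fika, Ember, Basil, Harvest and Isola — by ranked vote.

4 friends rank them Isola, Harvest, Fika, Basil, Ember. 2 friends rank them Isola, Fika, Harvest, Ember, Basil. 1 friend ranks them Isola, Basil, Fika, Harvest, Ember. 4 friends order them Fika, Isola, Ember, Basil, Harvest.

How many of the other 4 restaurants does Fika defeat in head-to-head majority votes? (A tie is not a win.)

3

Fika against each rival (11 friends):
Fika vs Ember: Fika is ranked higher on 4+2+1+4 = 11 ballots, Ember on 0. Fika wins 11–0.
Fika–Basil: Fika 10–1.
Fika vs Harvest: Fika wins 7–4.
Fika vs Isola: Isola wins 7–4.
Fika beats Ember, Basil, Harvest; loses to Isola — 3 pairwise wins.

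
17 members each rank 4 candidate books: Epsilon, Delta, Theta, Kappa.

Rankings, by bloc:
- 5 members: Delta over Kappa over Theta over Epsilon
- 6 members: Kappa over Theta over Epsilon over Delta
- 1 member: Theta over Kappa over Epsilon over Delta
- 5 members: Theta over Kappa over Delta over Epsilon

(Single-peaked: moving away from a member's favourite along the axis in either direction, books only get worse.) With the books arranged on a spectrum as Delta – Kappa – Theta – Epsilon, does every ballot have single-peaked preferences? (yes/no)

yes

Axis positions: Delta=1, Kappa=2, Theta=3, Epsilon=4.
Bloc 1 (peak Delta at position 1): ranking walks positions 1-2-3-4, expanding outward from the peak — single-peaked.
Bloc 2 (peak Kappa at position 2): ranking walks positions 2-3-4-1, expanding outward from the peak — single-peaked.
Bloc 3 (peak Theta at position 3): ranking walks positions 3-2-4-1, expanding outward from the peak — single-peaked.
Bloc 4 (peak Theta at position 3): ranking walks positions 3-2-1-4, expanding outward from the peak — single-peaked.
Every ranking is single-peaked on this axis.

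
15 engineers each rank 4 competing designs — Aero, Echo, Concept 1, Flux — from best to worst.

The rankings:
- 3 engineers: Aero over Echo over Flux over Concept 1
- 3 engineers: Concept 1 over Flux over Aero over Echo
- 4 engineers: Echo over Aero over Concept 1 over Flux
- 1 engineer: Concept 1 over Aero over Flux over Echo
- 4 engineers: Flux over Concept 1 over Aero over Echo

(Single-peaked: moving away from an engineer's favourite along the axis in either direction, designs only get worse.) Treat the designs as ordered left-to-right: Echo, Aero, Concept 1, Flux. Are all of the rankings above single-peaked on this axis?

Axis positions: Echo=1, Aero=2, Concept 1=3, Flux=4.
Ballot type 1: ranking walks positions 2-1-4-3; Flux is ranked above Concept 1 even though Concept 1 lies between Flux and the peak Aero on the axis — preferences dip and rise again. Not single-peaked.
Ballot type 2 (peak Concept 1 at position 3): ranking walks positions 3-4-2-1, expanding outward from the peak — single-peaked.
Ballot type 3 (peak Echo at position 1): ranking walks positions 1-2-3-4, expanding outward from the peak — single-peaked.
Ballot type 4 (peak Concept 1 at position 3): ranking walks positions 3-2-4-1, expanding outward from the peak — single-peaked.
Ballot type 5 (peak Flux at position 4): ranking walks positions 4-3-2-1, expanding outward from the peak — single-peaked.
Ballot type 1 violates single-peakedness, so the profile is not single-peaked on this axis.

no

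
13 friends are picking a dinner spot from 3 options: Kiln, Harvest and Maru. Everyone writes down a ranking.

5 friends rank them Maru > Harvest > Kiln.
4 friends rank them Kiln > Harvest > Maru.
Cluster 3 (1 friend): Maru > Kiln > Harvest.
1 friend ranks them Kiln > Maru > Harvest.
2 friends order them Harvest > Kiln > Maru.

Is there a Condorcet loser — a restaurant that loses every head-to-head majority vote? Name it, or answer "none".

Pairwise majorities:
Kiln vs Harvest: Harvest wins 7–6.
Kiln vs Maru: Kiln, 7–6.
Harvest vs Maru: 4+2 = 6 for Harvest, 7 for Maru — Maru by 7–6.
Each restaurant has at least one pairwise win (Kiln beats Maru; Harvest beats Kiln; Maru beats Harvest) — no Condorcet loser.

none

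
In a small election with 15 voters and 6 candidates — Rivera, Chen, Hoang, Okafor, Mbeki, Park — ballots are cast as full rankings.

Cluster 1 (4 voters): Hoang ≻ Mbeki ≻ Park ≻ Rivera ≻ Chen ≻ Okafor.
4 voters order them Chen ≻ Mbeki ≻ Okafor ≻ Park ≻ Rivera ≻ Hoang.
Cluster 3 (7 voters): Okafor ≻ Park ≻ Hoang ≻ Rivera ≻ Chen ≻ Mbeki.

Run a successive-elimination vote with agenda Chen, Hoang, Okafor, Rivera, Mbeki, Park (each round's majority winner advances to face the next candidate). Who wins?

Round 1: Chen vs Hoang — 4–11, Hoang advances.
Round 2: Hoang vs Okafor — 4–11, Okafor advances.
Round 3: Okafor vs Rivera — 11–4, Okafor advances.
Round 4: Okafor vs Mbeki — 7–8, Mbeki advances.
Round 5: Mbeki vs Park — 8–7, Mbeki advances.
The agenda winner is Mbeki.

Mbeki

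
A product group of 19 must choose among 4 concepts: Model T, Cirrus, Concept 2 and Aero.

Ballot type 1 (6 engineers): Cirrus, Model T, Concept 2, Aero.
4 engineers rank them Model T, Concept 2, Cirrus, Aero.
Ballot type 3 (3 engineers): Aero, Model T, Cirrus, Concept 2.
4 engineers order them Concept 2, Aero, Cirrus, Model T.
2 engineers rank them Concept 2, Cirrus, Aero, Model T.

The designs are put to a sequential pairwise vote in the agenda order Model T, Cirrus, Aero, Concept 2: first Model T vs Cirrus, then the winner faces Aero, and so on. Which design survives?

Round 1: Model T vs Cirrus — 7–12, Cirrus advances.
Round 2: Cirrus vs Aero — 12–7, Cirrus advances.
Round 3: Cirrus vs Concept 2 — 9–10, Concept 2 advances.
The agenda winner is Concept 2.

Concept 2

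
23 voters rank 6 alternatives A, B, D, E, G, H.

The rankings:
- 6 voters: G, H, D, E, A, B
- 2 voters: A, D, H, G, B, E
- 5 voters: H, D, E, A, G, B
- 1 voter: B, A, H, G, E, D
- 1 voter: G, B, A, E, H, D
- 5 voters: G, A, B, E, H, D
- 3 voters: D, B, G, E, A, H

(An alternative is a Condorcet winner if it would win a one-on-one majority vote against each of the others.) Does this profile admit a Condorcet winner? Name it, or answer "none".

G

Head-to-head results (23 voters):
A vs B: A wins 18–5.
A vs D: D, 14–9.
A vs E: E wins 14–9.
A vs G: G wins 15–8.
A vs H: A wins 12–11.
B–D: D 16–7.
B vs E: B, 12–11.
B vs G: G, 19–4.
B–H: H 13–10.
D–E: D 16–7.
D vs G: G, 13–10.
D vs H: H wins 18–5.
E vs G: G wins 18–5.
E vs H: H wins 14–9.
G vs H: G wins 15–8.
Only G has no losses; G is the Condorcet winner.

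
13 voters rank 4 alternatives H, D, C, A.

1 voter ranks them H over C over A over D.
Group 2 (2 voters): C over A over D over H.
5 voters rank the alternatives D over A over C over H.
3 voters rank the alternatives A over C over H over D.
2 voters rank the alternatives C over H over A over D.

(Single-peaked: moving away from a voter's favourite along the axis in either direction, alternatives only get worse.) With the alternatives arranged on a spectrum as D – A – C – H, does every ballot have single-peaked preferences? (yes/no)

Axis positions: D=1, A=2, C=3, H=4.
Group 1 (peak H at position 4): ranking walks positions 4-3-2-1, expanding outward from the peak — single-peaked.
Group 2 (peak C at position 3): ranking walks positions 3-2-1-4, expanding outward from the peak — single-peaked.
Group 3 (peak D at position 1): ranking walks positions 1-2-3-4, expanding outward from the peak — single-peaked.
Group 4 (peak A at position 2): ranking walks positions 2-3-4-1, expanding outward from the peak — single-peaked.
Group 5 (peak C at position 3): ranking walks positions 3-4-2-1, expanding outward from the peak — single-peaked.
Every ranking is single-peaked on this axis.

yes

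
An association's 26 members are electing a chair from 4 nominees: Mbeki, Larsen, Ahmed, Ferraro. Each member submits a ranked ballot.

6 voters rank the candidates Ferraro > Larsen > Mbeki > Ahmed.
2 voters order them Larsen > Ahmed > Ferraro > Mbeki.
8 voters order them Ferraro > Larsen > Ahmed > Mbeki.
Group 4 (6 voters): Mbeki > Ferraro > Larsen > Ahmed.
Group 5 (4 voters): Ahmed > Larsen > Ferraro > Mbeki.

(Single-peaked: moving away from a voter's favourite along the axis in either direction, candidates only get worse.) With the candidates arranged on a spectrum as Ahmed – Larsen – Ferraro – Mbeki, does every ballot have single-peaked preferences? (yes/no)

yes

Axis positions: Ahmed=1, Larsen=2, Ferraro=3, Mbeki=4.
Group 1 (peak Ferraro at position 3): ranking walks positions 3-2-4-1, expanding outward from the peak — single-peaked.
Group 2 (peak Larsen at position 2): ranking walks positions 2-1-3-4, expanding outward from the peak — single-peaked.
Group 3 (peak Ferraro at position 3): ranking walks positions 3-2-1-4, expanding outward from the peak — single-peaked.
Group 4 (peak Mbeki at position 4): ranking walks positions 4-3-2-1, expanding outward from the peak — single-peaked.
Group 5 (peak Ahmed at position 1): ranking walks positions 1-2-3-4, expanding outward from the peak — single-peaked.
Every ranking is single-peaked on this axis.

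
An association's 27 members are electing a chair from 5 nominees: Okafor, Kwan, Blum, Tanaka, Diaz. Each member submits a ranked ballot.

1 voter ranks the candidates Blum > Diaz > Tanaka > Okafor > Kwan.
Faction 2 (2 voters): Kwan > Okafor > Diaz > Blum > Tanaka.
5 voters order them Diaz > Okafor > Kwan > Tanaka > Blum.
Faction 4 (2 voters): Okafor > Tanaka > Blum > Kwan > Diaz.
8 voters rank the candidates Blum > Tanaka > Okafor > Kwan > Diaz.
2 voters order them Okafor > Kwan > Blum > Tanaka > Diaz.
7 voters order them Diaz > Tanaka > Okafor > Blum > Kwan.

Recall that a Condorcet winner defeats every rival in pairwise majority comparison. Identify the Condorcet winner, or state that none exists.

none

Pairwise majorities:
Okafor vs Kwan: Okafor preferred on 1+5+2+8+2+7 = 25 ballots; Okafor wins 25–2.
Okafor vs Blum: Okafor preferred on 2+5+2+2+7 = 18 ballots; Okafor wins 18–9.
Okafor vs Tanaka: 11 to 16, Tanaka.
Okafor vs Diaz: Okafor is ranked higher on 2+2+8+2 = 14 ballots, Diaz on 13. Okafor wins 14–13.
Kwan vs Blum: 2+5+2 = 9 for Kwan, 18 for Blum — Blum by 18–9.
Kwan vs Tanaka: 9 to 18, Tanaka.
Kwan vs Diaz: 14 to 13, Kwan.
Blum vs Tanaka: Blum preferred on 1+2+8+2 = 13 ballots; Tanaka wins 14–13.
Blum vs Diaz: Blum preferred on 1+2+8+2 = 13 ballots; Diaz wins 14–13.
Tanaka vs Diaz: 12 to 15, Diaz.
No candidate is unbeaten: Okafor loses to Tanaka; Kwan loses to Okafor; Blum loses to Okafor; Tanaka loses to Diaz; Diaz loses to Okafor. In particular Okafor > Diaz > Tanaka > Okafor is a majority cycle — no Condorcet winner exists.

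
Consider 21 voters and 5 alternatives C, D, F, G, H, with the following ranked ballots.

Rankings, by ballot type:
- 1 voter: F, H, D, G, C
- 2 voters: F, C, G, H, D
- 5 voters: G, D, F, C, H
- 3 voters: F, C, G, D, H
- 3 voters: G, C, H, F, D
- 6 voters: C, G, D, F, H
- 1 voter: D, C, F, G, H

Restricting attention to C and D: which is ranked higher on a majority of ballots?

Ballots ranking C above D: 2 + 3 + 3 + 6 = 14.
Ballots ranking D above C: 21 − 14 = 7.
C wins the head-to-head 14–7.

C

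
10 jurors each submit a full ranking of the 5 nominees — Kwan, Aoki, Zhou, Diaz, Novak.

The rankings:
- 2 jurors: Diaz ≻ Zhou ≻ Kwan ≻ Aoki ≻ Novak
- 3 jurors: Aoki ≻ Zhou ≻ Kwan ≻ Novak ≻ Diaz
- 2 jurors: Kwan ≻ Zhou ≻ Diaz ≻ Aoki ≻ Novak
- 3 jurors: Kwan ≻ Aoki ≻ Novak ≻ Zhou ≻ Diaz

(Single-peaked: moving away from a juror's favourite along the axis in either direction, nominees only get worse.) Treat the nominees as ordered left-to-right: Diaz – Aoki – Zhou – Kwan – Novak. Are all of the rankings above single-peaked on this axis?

no

Axis positions: Diaz=1, Aoki=2, Zhou=3, Kwan=4, Novak=5.
Group 1: ranking walks positions 1-3-4-2-5; Zhou is ranked above Aoki even though Aoki lies between Zhou and the peak Diaz on the axis — preferences dip and rise again. Not single-peaked.
Group 2 (peak Aoki at position 2): ranking walks positions 2-3-4-5-1, expanding outward from the peak — single-peaked.
Group 3: ranking walks positions 4-3-1-2-5; Diaz is ranked above Aoki even though Aoki lies between Diaz and the peak Kwan on the axis — preferences dip and rise again. Not single-peaked.
Group 4: ranking walks positions 4-2-5-3-1; Aoki is ranked above Zhou even though Zhou lies between Aoki and the peak Kwan on the axis — preferences dip and rise again. Not single-peaked.
Group 1 violates single-peakedness, so the profile is not single-peaked on this axis.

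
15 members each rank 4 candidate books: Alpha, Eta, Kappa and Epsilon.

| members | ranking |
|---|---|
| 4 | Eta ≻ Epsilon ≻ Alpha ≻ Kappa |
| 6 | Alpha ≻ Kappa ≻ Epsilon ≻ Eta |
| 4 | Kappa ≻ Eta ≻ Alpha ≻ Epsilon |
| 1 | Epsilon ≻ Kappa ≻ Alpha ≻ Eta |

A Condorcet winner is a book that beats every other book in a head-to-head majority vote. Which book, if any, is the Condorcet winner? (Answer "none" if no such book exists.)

Check each pair by majority over 15 ballots:
Alpha–Eta: Eta 8–7.
Alpha vs Kappa: 10 to 5, Alpha.
Alpha vs Epsilon: Alpha is ranked higher on 6+4 = 10 ballots, Epsilon on 5. Alpha wins 10–5.
Eta vs Kappa: Eta is ranked higher on 4 ballots, Kappa on 11. Kappa wins 11–4.
Eta vs Epsilon: 8 to 7, Eta.
Kappa vs Epsilon: Kappa preferred on 6+4 = 10 ballots; Kappa wins 10–5.
No book is unbeaten: Alpha loses to Eta; Eta loses to Kappa; Kappa loses to Alpha; Epsilon loses to Alpha. In particular Alpha > Kappa > Eta > Alpha is a majority cycle — no Condorcet winner exists.

none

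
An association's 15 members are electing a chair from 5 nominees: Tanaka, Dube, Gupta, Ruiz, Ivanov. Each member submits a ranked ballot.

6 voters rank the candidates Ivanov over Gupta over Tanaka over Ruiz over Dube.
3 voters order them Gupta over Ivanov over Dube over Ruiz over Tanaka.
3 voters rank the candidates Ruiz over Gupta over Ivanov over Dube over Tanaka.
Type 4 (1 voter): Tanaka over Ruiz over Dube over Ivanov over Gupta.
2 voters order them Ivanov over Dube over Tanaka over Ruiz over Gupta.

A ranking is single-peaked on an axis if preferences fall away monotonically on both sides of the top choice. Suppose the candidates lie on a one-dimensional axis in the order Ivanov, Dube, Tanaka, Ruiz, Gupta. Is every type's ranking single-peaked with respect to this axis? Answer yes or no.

Axis positions: Ivanov=1, Dube=2, Tanaka=3, Ruiz=4, Gupta=5.
Type 1: ranking walks positions 1-5-3-4-2; Gupta is ranked above Dube even though Dube lies between Gupta and the peak Ivanov on the axis — preferences dip and rise again. Not single-peaked.
Type 2: ranking walks positions 5-1-2-4-3; Ivanov is ranked above Ruiz even though Ruiz lies between Ivanov and the peak Gupta on the axis — preferences dip and rise again. Not single-peaked.
Type 3: ranking walks positions 4-5-1-2-3; Ivanov is ranked above Tanaka even though Tanaka lies between Ivanov and the peak Ruiz on the axis — preferences dip and rise again. Not single-peaked.
Type 4 (peak Tanaka at position 3): ranking walks positions 3-4-2-1-5, expanding outward from the peak — single-peaked.
Type 5 (peak Ivanov at position 1): ranking walks positions 1-2-3-4-5, expanding outward from the peak — single-peaked.
Type 1 violates single-peakedness, so the profile is not single-peaked on this axis.

no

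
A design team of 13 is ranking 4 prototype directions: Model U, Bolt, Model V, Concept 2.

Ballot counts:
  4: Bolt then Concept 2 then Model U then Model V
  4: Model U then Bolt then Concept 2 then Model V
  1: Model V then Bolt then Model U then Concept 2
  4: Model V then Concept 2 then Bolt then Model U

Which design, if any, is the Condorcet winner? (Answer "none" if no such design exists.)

Check each pair by majority over 13 ballots:
Model U vs Bolt: Model U preferred on 4 ballots; Bolt wins 9–4.
Model U vs Model V: 8 to 5, Model U.
Model U vs Concept 2: 4+1 = 5 for Model U, 8 for Concept 2 — Concept 2 by 8–5.
Bolt vs Model V: Bolt preferred on 4+4 = 8 ballots; Bolt wins 8–5.
Bolt vs Concept 2: 4+4+1 = 9 for Bolt, 4 for Concept 2 — Bolt by 9–4.
Model V vs Concept 2: 5 to 8, Concept 2.
Bolt wins every pairwise contest, so Bolt is the Condorcet winner.

Bolt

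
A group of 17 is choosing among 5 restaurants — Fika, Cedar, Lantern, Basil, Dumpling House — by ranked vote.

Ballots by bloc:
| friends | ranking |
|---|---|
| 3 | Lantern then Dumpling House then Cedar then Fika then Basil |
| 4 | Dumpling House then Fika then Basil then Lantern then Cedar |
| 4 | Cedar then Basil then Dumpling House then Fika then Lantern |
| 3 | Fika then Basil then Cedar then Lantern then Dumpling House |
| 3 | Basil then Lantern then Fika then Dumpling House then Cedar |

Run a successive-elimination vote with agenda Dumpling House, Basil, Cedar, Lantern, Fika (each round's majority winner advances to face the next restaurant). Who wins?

Fika

Round 1: Dumpling House vs Basil — 7–10, Basil advances.
Round 2: Basil vs Cedar — 10–7, Basil advances.
Round 3: Basil vs Lantern — 14–3, Basil advances.
Round 4: Basil vs Fika — 7–10, Fika advances.
The agenda winner is Fika.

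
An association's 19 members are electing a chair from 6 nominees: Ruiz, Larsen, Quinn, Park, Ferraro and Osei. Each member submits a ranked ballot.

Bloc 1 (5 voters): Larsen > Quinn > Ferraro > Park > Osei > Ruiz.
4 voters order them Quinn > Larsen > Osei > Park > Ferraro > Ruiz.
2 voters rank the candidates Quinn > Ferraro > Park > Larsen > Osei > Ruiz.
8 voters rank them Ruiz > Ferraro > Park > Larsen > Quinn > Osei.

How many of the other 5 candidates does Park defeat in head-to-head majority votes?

3

Park against each rival (19 voters):
Park vs Ruiz: 5+4+2 = 11 for Park, 8 for Ruiz — Park by 11–8.
Park vs Larsen: Park is ranked higher on 2+8 = 10 ballots, Larsen on 9. Park wins 10–9.
Park vs Quinn: 8 to 11, Quinn.
Park vs Ferraro: 4 to 15, Ferraro.
Park vs Osei: Park, 15–4.
Park beats Ruiz, Larsen, Osei; loses to Quinn, Ferraro — 3 pairwise wins.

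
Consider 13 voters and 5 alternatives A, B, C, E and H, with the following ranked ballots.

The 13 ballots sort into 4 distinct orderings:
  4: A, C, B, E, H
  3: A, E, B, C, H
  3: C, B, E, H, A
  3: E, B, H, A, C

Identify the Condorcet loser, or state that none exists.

H

Pairwise majorities:
A vs B: A, 7–6.
A vs C: A wins 10–3.
A vs E: A wins 7–6.
A vs H: A is ranked higher on 4+3 = 7 ballots, H on 6. A wins 7–6.
B vs C: B preferred on 3+3 = 6 ballots; C wins 7–6.
B vs E: B is ranked higher on 4+3 = 7 ballots, E on 6. B wins 7–6.
B vs H: 4+3+3+3 = 13 for B, 0 for H — B by 13–0.
C–E: C 7–6.
C vs H: C, 10–3.
E vs H: 13 to 0, E.
H loses to every other alternative — it is the Condorcet loser.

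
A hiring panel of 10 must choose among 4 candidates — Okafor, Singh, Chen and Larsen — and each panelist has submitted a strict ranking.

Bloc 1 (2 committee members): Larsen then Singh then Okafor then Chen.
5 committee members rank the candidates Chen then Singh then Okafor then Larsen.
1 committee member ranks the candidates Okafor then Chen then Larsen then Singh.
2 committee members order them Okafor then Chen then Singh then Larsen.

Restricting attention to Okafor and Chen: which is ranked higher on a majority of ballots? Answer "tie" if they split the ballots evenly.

Ballots ranking Okafor above Chen: 2 + 1 + 2 = 5.
Ballots ranking Chen above Okafor: 10 − 5 = 5.
5–5: the pair ties.

tie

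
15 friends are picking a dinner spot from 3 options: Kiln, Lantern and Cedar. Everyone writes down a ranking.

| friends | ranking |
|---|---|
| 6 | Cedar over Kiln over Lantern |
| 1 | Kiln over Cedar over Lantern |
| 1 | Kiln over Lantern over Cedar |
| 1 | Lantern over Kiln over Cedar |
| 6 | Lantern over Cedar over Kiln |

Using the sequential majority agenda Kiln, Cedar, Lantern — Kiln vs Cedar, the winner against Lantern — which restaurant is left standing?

Lantern

Round 1: Kiln vs Cedar — 3–12, Cedar advances.
Round 2: Cedar vs Lantern — 7–8, Lantern advances.
Lantern survives the agenda.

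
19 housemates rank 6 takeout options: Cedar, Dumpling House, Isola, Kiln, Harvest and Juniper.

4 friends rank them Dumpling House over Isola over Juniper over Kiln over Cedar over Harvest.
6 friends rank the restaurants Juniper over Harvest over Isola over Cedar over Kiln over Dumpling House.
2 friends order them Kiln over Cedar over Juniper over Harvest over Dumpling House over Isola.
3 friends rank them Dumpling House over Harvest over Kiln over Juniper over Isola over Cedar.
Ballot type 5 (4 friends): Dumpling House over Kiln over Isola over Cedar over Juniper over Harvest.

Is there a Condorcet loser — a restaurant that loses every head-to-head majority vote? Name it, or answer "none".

none

Head-to-head results (19 friends):
Cedar vs Dumpling House: 6+2 = 8 for Cedar, 11 for Dumpling House — Dumpling House by 11–8.
Cedar vs Isola: 2 to 17, Isola.
Cedar vs Kiln: Cedar preferred on 6 ballots; Kiln wins 13–6.
Cedar vs Harvest: Cedar, 10–9.
Cedar vs Juniper: 6 to 13, Juniper.
Dumpling House vs Isola: Dumpling House preferred on 4+2+3+4 = 13 ballots; Dumpling House wins 13–6.
Dumpling House vs Kiln: 4+3+4 = 11 for Dumpling House, 8 for Kiln — Dumpling House by 11–8.
Dumpling House–Harvest: Dumpling House 11–8.
Dumpling House vs Juniper: Dumpling House, 11–8.
Isola–Kiln: Isola 10–9.
Isola vs Harvest: Harvest, 11–8.
Isola vs Juniper: Isola preferred on 4+4 = 8 ballots; Juniper wins 11–8.
Kiln–Harvest: Kiln 10–9.
Kiln vs Juniper: 9 to 10, Juniper.
Harvest vs Juniper: Juniper, 16–3.
Each restaurant has at least one pairwise win (Cedar beats Harvest; Dumpling House beats Cedar; Isola beats Cedar; Kiln beats Cedar; Harvest beats Isola; Juniper beats Cedar) — no Condorcet loser.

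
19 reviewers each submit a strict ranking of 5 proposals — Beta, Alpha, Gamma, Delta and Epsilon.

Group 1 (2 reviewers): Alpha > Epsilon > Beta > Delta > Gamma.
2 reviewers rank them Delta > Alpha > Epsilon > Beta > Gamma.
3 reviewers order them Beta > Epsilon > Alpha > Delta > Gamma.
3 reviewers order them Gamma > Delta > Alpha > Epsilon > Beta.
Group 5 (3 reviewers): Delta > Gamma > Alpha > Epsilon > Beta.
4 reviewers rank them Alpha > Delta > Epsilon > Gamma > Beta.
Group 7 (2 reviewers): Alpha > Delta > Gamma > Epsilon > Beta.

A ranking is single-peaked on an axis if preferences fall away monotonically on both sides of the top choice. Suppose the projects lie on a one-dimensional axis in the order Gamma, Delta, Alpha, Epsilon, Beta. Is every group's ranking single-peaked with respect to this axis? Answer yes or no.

yes

Axis positions: Gamma=1, Delta=2, Alpha=3, Epsilon=4, Beta=5.
Group 1 (peak Alpha at position 3): ranking walks positions 3-4-5-2-1, expanding outward from the peak — single-peaked.
Group 2 (peak Delta at position 2): ranking walks positions 2-3-4-5-1, expanding outward from the peak — single-peaked.
Group 3 (peak Beta at position 5): ranking walks positions 5-4-3-2-1, expanding outward from the peak — single-peaked.
Group 4 (peak Gamma at position 1): ranking walks positions 1-2-3-4-5, expanding outward from the peak — single-peaked.
Group 5 (peak Delta at position 2): ranking walks positions 2-1-3-4-5, expanding outward from the peak — single-peaked.
Group 6 (peak Alpha at position 3): ranking walks positions 3-2-4-1-5, expanding outward from the peak — single-peaked.
Group 7 (peak Alpha at position 3): ranking walks positions 3-2-1-4-5, expanding outward from the peak — single-peaked.
Every ranking is single-peaked on this axis.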